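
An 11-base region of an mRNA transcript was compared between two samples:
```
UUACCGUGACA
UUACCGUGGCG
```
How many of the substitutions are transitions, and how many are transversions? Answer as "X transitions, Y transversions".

2 transitions, 0 transversions

Transitions (purine↔purine or pyrimidine↔pyrimidine): 9 A→G, 11 A→G.
Transversions (purine↔pyrimidine): none.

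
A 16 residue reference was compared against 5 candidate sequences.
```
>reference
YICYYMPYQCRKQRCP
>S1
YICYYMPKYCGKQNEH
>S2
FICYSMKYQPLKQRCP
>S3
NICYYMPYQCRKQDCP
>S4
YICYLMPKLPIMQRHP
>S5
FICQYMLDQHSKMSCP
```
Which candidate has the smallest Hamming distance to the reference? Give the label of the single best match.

S3

S1 differs at 6 residues; S2 differs at 5 residues; S3 differs at 2 residues; S4 differs at 7 residues; S5 differs at 8 residues. The closest is S3.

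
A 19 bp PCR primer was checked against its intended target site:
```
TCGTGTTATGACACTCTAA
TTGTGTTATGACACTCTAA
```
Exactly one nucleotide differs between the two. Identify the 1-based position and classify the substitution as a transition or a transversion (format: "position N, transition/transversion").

position 2, transition

The sequences differ only at position 2: C→T (pyrimidine→pyrimidine), a transition.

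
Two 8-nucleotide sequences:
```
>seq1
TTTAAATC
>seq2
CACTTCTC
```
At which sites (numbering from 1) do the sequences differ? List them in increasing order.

1, 2, 3, 4, 5, 6

Differences at site 1 (T→C), site 2 (T→A), site 3 (T→C), site 4 (A→T), site 5 (A→T), site 6 (A→C).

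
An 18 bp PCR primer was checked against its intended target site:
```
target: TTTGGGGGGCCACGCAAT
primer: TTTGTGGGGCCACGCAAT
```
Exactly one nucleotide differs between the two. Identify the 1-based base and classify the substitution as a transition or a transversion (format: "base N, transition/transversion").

base 5, transversion

The sequences differ only at base 5: G→T (purine→pyrimidine), a transversion.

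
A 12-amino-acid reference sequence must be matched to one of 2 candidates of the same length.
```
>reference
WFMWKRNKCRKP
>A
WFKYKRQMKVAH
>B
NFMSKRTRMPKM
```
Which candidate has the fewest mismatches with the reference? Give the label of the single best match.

A differs at 8 residues; B differs at 7 residues. The closest is B.

B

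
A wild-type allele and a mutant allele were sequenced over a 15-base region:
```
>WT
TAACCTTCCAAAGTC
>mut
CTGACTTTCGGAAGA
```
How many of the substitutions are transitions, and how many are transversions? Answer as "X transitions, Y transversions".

Mismatches (1-based):
site 1: T→C (pyrimidine→pyrimidine, transition)
site 2: A→T (purine→pyrimidine, transversion)
site 3: A→G (purine→purine, transition)
site 4: C→A (pyrimidine→purine, transversion)
site 8: C→T (pyrimidine→pyrimidine, transition)
site 10: A→G (purine→purine, transition)
site 11: A→G (purine→purine, transition)
site 13: G→A (purine→purine, transition)
site 14: T→G (pyrimidine→purine, transversion)
site 15: C→A (pyrimidine→purine, transversion)

6 transitions, 4 transversions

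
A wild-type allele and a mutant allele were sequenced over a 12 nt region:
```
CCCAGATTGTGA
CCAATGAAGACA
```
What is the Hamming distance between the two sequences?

Comparing position by position, 7 positions differ: 3 (C/A), 5 (G/T), 6 (A/G), 7 (T/A), 8 (T/A), 10 (T/A), 11 (G/C).

7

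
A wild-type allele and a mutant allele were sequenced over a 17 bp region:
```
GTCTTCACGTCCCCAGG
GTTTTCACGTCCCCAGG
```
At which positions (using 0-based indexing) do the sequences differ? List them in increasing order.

Scanning 0-based: 2: C/T.

2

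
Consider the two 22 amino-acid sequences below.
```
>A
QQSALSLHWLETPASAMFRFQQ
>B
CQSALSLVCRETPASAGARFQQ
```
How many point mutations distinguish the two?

6

Comparing position by position, 6 residues differ: 1 (Q/C), 8 (H/V), 9 (W/C), 10 (L/R), 17 (M/G), 18 (F/A).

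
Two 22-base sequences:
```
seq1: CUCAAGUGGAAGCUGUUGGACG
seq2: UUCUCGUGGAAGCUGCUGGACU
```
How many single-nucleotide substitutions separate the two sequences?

5

The sequences differ at sites 1, 4, 5, 16, 22 (1-based) — 5 in total.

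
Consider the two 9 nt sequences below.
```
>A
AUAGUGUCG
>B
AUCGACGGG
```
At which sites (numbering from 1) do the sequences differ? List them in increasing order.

Scanning 1-based: 3: A/C; 5: U/A; 6: G/C; 7: U/G; 8: C/G.

3, 5, 6, 7, 8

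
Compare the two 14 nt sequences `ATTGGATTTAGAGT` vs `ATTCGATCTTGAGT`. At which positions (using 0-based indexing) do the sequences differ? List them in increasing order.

3, 7, 9

Differences at position 3 (G→C), position 7 (T→C), position 9 (A→T).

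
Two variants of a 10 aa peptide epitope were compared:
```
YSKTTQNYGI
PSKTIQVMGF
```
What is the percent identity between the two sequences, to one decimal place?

Mismatches at positions 1, 5, 7, 8, 10 (1-based): 5 of 10.
Identical positions: 5/10 = 50% → 50.0%.

50.0%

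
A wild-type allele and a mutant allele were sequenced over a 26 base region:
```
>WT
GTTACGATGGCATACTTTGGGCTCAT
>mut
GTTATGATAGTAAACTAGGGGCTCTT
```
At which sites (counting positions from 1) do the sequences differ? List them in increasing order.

Scanning 1-based: 5: C/T; 9: G/A; 11: C/T; 13: T/A; 17: T/A; 18: T/G; 25: A/T.

5, 9, 11, 13, 17, 18, 25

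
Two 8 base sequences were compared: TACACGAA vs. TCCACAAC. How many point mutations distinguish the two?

3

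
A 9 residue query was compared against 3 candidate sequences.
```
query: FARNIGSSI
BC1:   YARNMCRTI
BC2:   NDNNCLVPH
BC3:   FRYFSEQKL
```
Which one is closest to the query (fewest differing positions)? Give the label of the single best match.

Hamming distances to query — BC1: 5; BC2: 8; BC3: 8.
Smallest is BC1 with 5 mismatches.

BC1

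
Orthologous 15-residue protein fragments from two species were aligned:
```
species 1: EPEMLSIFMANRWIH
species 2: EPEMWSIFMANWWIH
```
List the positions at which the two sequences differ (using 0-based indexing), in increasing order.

4, 11

Differences at position 4 (L→W), position 11 (R→W).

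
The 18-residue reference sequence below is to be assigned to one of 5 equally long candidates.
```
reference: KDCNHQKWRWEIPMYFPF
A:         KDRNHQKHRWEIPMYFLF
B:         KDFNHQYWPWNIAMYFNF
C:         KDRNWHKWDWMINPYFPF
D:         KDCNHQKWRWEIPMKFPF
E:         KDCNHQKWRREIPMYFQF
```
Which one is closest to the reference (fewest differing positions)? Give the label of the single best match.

D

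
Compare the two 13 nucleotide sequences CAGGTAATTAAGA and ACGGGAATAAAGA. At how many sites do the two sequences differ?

The sequences differ at sites 1, 2, 5, 9 (1-based) — 4 in total.

4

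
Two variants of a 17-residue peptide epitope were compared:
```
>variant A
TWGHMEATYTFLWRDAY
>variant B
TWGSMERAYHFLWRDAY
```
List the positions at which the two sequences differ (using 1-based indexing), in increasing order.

Differences at position 4 (H→S), position 7 (A→R), position 8 (T→A), position 10 (T→H).

4, 7, 8, 10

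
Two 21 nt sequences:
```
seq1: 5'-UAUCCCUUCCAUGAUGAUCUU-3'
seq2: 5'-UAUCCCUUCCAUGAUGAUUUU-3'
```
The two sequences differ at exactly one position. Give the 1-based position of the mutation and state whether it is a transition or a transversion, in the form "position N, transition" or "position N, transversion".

Position 19 changes C→U. C is a pyrimidine and U is a pyrimidine, so this is a transition.

position 19, transition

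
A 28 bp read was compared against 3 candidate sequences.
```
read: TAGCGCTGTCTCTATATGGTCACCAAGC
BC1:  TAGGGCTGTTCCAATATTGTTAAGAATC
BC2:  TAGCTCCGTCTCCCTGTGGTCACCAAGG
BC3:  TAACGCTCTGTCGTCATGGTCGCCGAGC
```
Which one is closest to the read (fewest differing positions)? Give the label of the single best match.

BC2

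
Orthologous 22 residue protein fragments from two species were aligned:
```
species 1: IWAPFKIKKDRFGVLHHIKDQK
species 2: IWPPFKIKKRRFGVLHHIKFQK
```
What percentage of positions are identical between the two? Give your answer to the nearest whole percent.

Mismatches at positions 3, 10, 20 (1-based): 3 of 22.
Identical positions: 19/22 = 86.36% → 86%.

86%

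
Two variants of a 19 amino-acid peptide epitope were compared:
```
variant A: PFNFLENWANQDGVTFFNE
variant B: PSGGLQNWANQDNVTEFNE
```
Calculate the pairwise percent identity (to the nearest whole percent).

68%

6 positions differ (2, 3, 4, 6, 13, 16), so 13 of 19 match: 13/19 = 68.42%.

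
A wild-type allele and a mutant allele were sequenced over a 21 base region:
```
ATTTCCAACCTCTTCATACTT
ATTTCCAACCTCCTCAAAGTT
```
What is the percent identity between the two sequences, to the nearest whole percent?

Mismatches at positions 13, 17, 19 (1-based): 3 of 21.
Identical positions: 18/21 = 85.71% → 86%.

86%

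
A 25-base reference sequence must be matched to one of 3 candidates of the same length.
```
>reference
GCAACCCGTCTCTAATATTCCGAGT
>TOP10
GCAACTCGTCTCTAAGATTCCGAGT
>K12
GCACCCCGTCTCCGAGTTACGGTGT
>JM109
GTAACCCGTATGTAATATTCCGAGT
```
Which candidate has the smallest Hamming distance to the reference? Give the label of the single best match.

Hamming distances to reference — TOP10: 2; K12: 8; JM109: 3.
Smallest is TOP10 with 2 mismatches.

TOP10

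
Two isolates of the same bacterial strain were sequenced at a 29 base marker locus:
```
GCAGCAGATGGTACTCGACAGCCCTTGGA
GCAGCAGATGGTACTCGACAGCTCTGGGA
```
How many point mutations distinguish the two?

The sequences differ at positions 23, 26 (1-based) — 2 in total.

2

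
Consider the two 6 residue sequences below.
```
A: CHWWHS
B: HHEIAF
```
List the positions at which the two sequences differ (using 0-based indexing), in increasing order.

Differences at position 0 (C→H), position 2 (W→E), position 3 (W→I), position 4 (H→A), position 5 (S→F).

0, 2, 3, 4, 5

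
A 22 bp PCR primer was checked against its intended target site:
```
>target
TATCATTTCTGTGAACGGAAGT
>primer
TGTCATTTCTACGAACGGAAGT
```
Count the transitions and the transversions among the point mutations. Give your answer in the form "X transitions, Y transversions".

Transitions (purine↔purine or pyrimidine↔pyrimidine): 2 A→G, 11 G→A, 12 T→C.
Transversions (purine↔pyrimidine): none.

3 transitions, 0 transversions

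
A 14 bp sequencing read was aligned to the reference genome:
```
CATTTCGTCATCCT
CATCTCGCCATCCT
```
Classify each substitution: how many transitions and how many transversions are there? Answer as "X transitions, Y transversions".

Mismatches (1-based):
base 4: T→C (pyrimidine→pyrimidine, transition)
base 8: T→C (pyrimidine→pyrimidine, transition)

2 transitions, 0 transversions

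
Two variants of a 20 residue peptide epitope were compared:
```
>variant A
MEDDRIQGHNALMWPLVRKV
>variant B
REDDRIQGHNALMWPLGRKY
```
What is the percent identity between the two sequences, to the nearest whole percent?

85%

Mismatches at positions 1, 17, 20 (1-based): 3 of 20.
Identical positions: 17/20 = 85% → 85%.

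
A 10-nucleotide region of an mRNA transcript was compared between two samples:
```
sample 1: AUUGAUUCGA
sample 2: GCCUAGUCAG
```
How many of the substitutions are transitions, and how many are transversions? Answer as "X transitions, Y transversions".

Mismatches (1-based):
base 1: A→G (purine→purine, transition)
base 2: U→C (pyrimidine→pyrimidine, transition)
base 3: U→C (pyrimidine→pyrimidine, transition)
base 4: G→U (purine→pyrimidine, transversion)
base 6: U→G (pyrimidine→purine, transversion)
base 9: G→A (purine→purine, transition)
base 10: A→G (purine→purine, transition)

5 transitions, 2 transversions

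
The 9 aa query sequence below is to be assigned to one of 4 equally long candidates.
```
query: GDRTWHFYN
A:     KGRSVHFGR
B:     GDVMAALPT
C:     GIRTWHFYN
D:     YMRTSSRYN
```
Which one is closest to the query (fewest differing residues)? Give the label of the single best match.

A differs at 6 residues; B differs at 7 residues; C differs at 1 residue; D differs at 5 residues. The closest is C.

C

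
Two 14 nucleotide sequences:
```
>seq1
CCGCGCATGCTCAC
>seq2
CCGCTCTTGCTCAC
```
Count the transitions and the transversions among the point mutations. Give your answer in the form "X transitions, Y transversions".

0 transitions, 2 transversions

Transitions (purine↔purine or pyrimidine↔pyrimidine): none.
Transversions (purine↔pyrimidine): 5 G→T, 7 A→T.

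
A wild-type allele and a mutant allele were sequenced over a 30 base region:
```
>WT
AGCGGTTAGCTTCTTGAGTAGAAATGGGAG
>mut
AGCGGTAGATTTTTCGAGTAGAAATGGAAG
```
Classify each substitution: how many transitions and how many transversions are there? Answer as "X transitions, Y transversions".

Transitions (purine↔purine or pyrimidine↔pyrimidine): 8 A→G, 9 G→A, 10 C→T, 13 C→T, 15 T→C, 28 G→A.
Transversions (purine↔pyrimidine): 7 T→A.

6 transitions, 1 transversion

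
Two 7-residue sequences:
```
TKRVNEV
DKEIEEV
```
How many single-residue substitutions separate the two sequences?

4

Mismatches (1-based): residue 1: T→D; residue 3: R→E; residue 4: V→I; residue 5: N→E.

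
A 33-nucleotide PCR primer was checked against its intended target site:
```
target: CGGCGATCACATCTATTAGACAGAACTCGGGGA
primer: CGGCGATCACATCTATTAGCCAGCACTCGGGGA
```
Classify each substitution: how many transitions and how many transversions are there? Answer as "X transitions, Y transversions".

Transitions (purine↔purine or pyrimidine↔pyrimidine): none.
Transversions (purine↔pyrimidine): 20 A→C, 24 A→C.

0 transitions, 2 transversions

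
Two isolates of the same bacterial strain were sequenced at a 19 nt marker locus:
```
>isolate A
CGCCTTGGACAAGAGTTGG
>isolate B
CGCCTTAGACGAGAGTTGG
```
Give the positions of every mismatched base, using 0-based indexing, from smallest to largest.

6, 10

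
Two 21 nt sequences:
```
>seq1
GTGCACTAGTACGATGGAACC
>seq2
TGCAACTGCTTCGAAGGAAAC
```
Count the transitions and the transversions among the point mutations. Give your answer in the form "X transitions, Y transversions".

1 transition, 8 transversions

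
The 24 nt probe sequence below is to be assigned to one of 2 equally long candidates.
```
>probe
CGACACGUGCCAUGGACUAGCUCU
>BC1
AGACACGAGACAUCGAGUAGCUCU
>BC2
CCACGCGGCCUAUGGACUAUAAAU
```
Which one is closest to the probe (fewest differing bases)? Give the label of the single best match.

BC1

Hamming distances to probe — BC1: 5; BC2: 9.
Smallest is BC1 with 5 mismatches.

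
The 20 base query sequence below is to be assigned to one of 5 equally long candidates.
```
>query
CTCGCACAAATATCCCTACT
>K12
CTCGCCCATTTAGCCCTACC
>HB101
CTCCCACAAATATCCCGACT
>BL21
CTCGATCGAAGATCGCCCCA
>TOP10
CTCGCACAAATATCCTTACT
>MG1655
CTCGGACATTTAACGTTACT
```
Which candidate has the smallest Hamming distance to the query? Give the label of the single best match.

K12 differs at 5 positions; HB101 differs at 2 positions; BL21 differs at 8 positions; TOP10 differs at 1 position; MG1655 differs at 6 positions. The closest is TOP10.

TOP10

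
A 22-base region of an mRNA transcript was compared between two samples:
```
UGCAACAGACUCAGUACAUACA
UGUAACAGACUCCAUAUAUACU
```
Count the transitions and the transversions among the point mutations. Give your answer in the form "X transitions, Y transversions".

Mismatches (1-based):
position 3: C→U (pyrimidine→pyrimidine, transition)
position 13: A→C (purine→pyrimidine, transversion)
position 14: G→A (purine→purine, transition)
position 17: C→U (pyrimidine→pyrimidine, transition)
position 22: A→U (purine→pyrimidine, transversion)

3 transitions, 2 transversions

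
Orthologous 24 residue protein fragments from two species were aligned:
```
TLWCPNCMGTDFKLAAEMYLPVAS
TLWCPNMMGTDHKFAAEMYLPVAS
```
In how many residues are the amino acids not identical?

3

Comparing position by position, 3 residues differ: 7 (C/M), 12 (F/H), 14 (L/F).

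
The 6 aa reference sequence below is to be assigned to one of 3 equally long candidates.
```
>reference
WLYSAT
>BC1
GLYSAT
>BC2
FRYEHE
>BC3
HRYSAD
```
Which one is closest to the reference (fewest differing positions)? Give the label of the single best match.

BC1

Hamming distances to reference — BC1: 1; BC2: 5; BC3: 3.
Smallest is BC1 with 1 mismatch.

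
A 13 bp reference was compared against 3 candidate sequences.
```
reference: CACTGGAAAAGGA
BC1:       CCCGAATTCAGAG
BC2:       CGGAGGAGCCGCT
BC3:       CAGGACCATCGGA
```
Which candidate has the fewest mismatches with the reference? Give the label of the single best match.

Hamming distances to reference — BC1: 9; BC2: 8; BC3: 7.
Smallest is BC3 with 7 mismatches.

BC3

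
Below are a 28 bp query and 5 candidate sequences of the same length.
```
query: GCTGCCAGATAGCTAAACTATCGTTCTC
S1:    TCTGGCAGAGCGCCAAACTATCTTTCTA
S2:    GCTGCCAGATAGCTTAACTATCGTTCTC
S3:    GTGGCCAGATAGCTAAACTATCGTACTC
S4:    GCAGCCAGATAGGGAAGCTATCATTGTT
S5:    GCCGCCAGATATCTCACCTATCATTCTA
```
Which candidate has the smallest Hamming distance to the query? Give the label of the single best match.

S2

S1 differs at 7 sites; S2 differs at 1 site; S3 differs at 3 sites; S4 differs at 7 sites; S5 differs at 6 sites. The closest is S2.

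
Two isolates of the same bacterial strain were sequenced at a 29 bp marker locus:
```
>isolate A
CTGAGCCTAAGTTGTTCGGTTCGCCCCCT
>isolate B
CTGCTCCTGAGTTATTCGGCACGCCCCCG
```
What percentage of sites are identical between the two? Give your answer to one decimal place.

75.9%

Mismatches at positions 4, 5, 9, 14, 20, 21, 29 (1-based): 7 of 29.
Identical positions: 22/29 = 75.86% → 75.9%.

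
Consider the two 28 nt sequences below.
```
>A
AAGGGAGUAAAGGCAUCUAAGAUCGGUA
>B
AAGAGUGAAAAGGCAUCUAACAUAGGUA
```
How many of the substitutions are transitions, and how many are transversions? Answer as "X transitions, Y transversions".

Transitions (purine↔purine or pyrimidine↔pyrimidine): 4 G→A.
Transversions (purine↔pyrimidine): 6 A→U, 8 U→A, 21 G→C, 24 C→A.

1 transition, 4 transversions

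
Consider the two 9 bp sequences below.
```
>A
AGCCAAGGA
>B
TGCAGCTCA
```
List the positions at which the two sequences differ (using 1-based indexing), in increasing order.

Differences at position 1 (A→T), position 4 (C→A), position 5 (A→G), position 6 (A→C), position 7 (G→T), position 8 (G→C).

1, 4, 5, 6, 7, 8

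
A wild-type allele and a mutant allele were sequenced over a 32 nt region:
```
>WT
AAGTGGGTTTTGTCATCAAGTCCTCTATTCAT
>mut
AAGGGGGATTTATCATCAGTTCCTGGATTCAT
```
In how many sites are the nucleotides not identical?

7

The sequences differ at sites 4, 8, 12, 19, 20, 25, 26 (1-based) — 7 in total.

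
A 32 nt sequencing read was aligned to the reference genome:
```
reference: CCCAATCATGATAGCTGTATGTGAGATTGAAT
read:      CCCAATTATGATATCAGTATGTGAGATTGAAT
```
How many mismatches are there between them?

Comparing position by position, 3 positions differ: 7 (C/T), 14 (G/T), 16 (T/A).

3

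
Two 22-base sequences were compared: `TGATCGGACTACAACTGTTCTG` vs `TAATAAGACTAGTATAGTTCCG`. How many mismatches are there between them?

8

Comparing position by position, 8 positions differ: 2 (G/A), 5 (C/A), 6 (G/A), 12 (C/G), 13 (A/T), 15 (C/T), 16 (T/A), 21 (T/C).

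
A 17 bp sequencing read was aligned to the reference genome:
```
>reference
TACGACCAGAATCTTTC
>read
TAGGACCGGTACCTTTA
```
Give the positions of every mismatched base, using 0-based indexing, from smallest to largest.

2, 7, 9, 11, 16

Differences at position 2 (C→G), position 7 (A→G), position 9 (A→T), position 11 (T→C), position 16 (C→A).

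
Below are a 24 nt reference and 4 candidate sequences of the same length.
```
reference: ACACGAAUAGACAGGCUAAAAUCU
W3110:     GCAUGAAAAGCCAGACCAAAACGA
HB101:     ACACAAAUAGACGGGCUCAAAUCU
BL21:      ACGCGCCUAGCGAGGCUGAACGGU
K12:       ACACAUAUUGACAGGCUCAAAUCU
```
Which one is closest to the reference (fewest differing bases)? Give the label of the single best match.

HB101

W3110 differs at 9 bases; HB101 differs at 3 bases; BL21 differs at 9 bases; K12 differs at 4 bases. The closest is HB101.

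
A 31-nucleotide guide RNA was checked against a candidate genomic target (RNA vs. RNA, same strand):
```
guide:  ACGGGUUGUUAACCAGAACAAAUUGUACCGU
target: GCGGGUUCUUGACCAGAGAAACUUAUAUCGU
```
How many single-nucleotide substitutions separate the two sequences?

Comparing position by position, 8 bases differ: 1 (A/G), 8 (G/C), 11 (A/G), 18 (A/G), 19 (C/A), 22 (A/C), 25 (G/A), 28 (C/U).

8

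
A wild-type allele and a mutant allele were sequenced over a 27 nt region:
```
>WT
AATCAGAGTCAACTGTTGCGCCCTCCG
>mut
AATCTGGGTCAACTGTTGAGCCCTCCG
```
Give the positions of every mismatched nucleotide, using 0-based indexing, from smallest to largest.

Scanning 0-based: 4: A/T; 6: A/G; 18: C/A.

4, 6, 18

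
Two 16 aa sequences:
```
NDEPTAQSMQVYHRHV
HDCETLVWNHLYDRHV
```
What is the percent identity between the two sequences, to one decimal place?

Mismatches at positions 1, 3, 4, 6, 7, 8, 9, 10, 11, 13 (1-based): 10 of 16.
Identical positions: 6/16 = 37.5% → 37.5%.

37.5%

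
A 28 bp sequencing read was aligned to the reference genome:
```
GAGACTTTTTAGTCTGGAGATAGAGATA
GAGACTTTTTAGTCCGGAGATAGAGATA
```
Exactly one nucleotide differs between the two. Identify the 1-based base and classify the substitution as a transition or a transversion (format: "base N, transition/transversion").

The sequences differ only at base 15: T→C (pyrimidine→pyrimidine), a transition.

base 15, transition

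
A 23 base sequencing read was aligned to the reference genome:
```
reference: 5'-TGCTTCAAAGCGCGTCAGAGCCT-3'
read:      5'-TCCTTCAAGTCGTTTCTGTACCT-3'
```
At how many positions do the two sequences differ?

The sequences differ at positions 2, 9, 10, 13, 14, 17, 19, 20 (1-based) — 8 in total.

8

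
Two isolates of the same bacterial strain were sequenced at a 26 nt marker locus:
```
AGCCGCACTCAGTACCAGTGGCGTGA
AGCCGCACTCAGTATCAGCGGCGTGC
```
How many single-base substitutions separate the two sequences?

Mismatches (1-based): base 15: C→T; base 19: T→C; base 26: A→C.

3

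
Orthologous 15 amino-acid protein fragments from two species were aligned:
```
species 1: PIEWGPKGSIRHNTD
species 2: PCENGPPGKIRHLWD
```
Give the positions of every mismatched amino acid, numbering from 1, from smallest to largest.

2, 4, 7, 9, 13, 14

Differences at position 2 (I→C), position 4 (W→N), position 7 (K→P), position 9 (S→K), position 13 (N→L), position 14 (T→W).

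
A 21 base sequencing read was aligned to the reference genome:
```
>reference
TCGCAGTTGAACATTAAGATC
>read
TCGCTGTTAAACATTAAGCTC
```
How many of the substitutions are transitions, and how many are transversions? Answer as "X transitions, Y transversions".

Mismatches (1-based):
base 5: A→T (purine→pyrimidine, transversion)
base 9: G→A (purine→purine, transition)
base 19: A→C (purine→pyrimidine, transversion)

1 transition, 2 transversions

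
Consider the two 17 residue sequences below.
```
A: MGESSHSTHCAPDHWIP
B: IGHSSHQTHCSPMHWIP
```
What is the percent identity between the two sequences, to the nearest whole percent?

71%

5 positions differ (1, 3, 7, 11, 13), so 12 of 17 match: 12/17 = 70.59%.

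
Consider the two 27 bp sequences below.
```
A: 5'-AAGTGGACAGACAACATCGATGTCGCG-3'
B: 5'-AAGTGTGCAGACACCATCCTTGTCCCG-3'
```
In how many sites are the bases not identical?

6

Mismatches (1-based): site 6: G→T; site 7: A→G; site 14: A→C; site 19: G→C; site 20: A→T; site 25: G→C.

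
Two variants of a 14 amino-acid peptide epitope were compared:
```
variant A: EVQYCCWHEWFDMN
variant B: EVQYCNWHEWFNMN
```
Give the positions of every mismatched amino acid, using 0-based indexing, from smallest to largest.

Scanning 0-based: 5: C/N; 11: D/N.

5, 11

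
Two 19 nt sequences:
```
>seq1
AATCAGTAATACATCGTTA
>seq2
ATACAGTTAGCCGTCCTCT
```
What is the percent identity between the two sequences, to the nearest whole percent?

53%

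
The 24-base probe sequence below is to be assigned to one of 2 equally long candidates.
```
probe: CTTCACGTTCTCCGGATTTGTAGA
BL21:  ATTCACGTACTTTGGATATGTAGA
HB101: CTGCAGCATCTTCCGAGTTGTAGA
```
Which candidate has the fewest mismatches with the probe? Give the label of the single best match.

BL21

Hamming distances to probe — BL21: 5; HB101: 7.
Smallest is BL21 with 5 mismatches.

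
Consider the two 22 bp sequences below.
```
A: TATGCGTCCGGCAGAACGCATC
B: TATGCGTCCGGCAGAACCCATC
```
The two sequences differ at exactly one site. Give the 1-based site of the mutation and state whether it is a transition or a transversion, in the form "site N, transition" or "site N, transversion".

The sequences differ only at site 18: G→C (purine→pyrimidine), a transversion.

site 18, transversion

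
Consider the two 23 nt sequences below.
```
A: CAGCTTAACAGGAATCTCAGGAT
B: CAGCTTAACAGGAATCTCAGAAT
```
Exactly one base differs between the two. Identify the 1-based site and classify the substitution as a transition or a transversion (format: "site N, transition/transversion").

Site 21 changes G→A. G is a purine and A is a purine, so this is a transition.

site 21, transition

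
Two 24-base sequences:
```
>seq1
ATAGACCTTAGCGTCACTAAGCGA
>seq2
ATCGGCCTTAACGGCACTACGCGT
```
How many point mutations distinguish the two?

6

Mismatches (1-based): base 3: A→C; base 5: A→G; base 11: G→A; base 14: T→G; base 20: A→C; base 24: A→T.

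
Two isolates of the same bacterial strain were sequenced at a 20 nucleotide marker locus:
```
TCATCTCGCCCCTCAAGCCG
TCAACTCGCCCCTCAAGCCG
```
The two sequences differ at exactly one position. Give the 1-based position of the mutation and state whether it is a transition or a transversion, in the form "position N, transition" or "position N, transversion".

position 4, transversion

The sequences differ only at position 4: T→A (pyrimidine→purine), a transversion.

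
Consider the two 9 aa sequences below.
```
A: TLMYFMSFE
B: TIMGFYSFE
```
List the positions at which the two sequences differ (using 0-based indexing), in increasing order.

1, 3, 5

Scanning 0-based: 1: L/I; 3: Y/G; 5: M/Y.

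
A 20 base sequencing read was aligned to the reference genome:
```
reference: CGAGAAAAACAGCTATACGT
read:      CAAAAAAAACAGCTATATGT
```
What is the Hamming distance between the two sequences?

Mismatches (1-based): base 2: G→A; base 4: G→A; base 18: C→T.

3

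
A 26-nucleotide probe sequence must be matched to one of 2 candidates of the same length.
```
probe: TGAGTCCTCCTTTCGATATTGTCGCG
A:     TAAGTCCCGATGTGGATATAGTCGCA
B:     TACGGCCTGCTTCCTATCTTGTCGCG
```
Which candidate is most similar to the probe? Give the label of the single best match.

B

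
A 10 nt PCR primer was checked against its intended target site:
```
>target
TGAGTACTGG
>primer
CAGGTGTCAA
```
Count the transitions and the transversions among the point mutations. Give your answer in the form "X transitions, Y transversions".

8 transitions, 0 transversions

Transitions (purine↔purine or pyrimidine↔pyrimidine): 1 T→C, 2 G→A, 3 A→G, 6 A→G, 7 C→T, 8 T→C, 9 G→A, 10 G→A.
Transversions (purine↔pyrimidine): none.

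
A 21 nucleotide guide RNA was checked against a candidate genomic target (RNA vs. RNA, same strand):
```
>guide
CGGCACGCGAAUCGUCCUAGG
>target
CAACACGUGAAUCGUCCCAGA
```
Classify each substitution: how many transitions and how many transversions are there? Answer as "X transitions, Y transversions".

Transitions (purine↔purine or pyrimidine↔pyrimidine): 2 G→A, 3 G→A, 8 C→U, 18 U→C, 21 G→A.
Transversions (purine↔pyrimidine): none.

5 transitions, 0 transversions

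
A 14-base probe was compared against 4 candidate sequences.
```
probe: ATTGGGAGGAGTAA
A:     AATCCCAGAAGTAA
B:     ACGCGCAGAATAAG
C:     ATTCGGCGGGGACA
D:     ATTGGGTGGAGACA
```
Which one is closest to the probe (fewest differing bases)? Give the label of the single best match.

A differs at 5 bases; B differs at 8 bases; C differs at 5 bases; D differs at 3 bases. The closest is D.

D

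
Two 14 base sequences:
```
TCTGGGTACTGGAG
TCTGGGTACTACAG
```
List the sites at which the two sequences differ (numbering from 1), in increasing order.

11, 12

Differences at site 11 (G→A), site 12 (G→C).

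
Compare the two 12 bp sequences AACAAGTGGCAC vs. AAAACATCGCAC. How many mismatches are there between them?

Mismatches (1-based): base 3: C→A; base 5: A→C; base 6: G→A; base 8: G→C.

4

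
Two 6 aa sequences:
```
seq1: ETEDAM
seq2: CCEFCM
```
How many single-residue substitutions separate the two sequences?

4

Comparing position by position, 4 residues differ: 1 (E/C), 2 (T/C), 4 (D/F), 5 (A/C).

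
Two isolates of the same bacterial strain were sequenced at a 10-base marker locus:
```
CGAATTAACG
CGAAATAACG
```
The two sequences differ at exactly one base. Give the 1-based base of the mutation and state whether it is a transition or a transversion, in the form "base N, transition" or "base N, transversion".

Base 5 changes T→A. T is a pyrimidine and A is a purine, so this is a transversion.

base 5, transversion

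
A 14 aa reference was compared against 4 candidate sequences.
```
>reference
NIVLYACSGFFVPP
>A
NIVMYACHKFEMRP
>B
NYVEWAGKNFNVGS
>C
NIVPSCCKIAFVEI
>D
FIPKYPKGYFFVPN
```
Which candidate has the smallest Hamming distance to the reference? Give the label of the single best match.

A

A differs at 6 positions; B differs at 9 positions; C differs at 8 positions; D differs at 8 positions. The closest is A.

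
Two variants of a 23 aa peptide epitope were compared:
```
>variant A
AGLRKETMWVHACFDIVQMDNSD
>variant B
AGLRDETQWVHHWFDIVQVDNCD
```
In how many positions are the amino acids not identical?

Comparing position by position, 6 positions differ: 5 (K/D), 8 (M/Q), 12 (A/H), 13 (C/W), 19 (M/V), 22 (S/C).

6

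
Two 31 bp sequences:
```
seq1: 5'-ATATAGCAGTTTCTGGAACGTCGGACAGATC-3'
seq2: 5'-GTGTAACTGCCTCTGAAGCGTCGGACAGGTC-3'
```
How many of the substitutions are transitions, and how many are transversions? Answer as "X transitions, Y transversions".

8 transitions, 1 transversion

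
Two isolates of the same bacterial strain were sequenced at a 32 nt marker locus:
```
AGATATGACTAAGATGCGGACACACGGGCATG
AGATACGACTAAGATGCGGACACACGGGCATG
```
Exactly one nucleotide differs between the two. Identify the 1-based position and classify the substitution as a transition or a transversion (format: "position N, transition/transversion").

The sequences differ only at position 6: T→C (pyrimidine→pyrimidine), a transition.

position 6, transition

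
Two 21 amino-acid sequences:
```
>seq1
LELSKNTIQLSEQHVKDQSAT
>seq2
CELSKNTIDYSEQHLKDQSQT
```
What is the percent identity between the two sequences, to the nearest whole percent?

5 positions differ (1, 9, 10, 15, 20), so 16 of 21 match: 16/21 = 76.19%.

76%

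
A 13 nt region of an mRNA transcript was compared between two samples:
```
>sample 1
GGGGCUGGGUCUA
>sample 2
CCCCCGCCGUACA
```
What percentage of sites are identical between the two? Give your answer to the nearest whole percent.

31%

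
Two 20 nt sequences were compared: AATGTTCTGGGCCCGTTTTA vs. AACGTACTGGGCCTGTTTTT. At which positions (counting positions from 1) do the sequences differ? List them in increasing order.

Scanning 1-based: 3: T/C; 6: T/A; 14: C/T; 20: A/T.

3, 6, 14, 20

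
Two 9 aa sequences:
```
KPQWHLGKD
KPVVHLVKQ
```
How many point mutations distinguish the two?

The sequences differ at positions 3, 4, 7, 9 (1-based) — 4 in total.

4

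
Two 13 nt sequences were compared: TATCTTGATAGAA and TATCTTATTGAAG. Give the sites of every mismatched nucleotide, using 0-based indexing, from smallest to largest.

Scanning 0-based: 6: G/A; 7: A/T; 9: A/G; 10: G/A; 12: A/G.

6, 7, 9, 10, 12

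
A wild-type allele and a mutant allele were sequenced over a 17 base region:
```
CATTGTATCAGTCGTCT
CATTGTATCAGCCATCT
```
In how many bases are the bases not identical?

2

Comparing position by position, 2 bases differ: 12 (T/C), 14 (G/A).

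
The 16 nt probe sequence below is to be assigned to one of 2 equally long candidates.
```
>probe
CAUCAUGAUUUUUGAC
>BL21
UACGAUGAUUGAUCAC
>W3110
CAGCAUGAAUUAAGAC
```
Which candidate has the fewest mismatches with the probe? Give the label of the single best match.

BL21 differs at 6 positions; W3110 differs at 4 positions. The closest is W3110.

W3110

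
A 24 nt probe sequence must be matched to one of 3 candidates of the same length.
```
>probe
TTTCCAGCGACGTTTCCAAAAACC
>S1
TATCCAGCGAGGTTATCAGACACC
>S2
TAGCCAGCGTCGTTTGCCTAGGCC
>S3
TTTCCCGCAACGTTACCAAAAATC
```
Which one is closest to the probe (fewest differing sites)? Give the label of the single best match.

S1 differs at 6 sites; S2 differs at 8 sites; S3 differs at 4 sites. The closest is S3.

S3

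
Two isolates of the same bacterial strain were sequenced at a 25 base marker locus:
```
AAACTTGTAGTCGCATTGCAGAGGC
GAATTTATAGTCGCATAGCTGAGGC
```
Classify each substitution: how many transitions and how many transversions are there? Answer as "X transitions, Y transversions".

3 transitions, 2 transversions

Transitions (purine↔purine or pyrimidine↔pyrimidine): 1 A→G, 4 C→T, 7 G→A.
Transversions (purine↔pyrimidine): 17 T→A, 20 A→T.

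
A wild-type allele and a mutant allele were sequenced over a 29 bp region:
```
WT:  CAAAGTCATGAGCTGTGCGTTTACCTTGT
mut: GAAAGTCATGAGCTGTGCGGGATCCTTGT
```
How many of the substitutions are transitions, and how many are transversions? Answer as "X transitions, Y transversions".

0 transitions, 5 transversions

Transitions (purine↔purine or pyrimidine↔pyrimidine): none.
Transversions (purine↔pyrimidine): 1 C→G, 20 T→G, 21 T→G, 22 T→A, 23 A→T.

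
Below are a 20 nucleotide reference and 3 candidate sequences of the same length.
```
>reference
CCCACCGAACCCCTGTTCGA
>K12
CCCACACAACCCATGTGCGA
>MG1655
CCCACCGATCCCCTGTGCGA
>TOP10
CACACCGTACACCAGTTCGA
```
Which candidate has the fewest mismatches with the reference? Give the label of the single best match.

K12 differs at 4 bases; MG1655 differs at 2 bases; TOP10 differs at 4 bases. The closest is MG1655.

MG1655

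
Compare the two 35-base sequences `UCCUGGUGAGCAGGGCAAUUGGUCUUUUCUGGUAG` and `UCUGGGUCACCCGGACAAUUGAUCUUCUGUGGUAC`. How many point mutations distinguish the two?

Comparing position by position, 10 sites differ: 3 (C/U), 4 (U/G), 8 (G/C), 10 (G/C), 12 (A/C), 15 (G/A), 22 (G/A), 27 (U/C), 29 (C/G), 35 (G/C).

10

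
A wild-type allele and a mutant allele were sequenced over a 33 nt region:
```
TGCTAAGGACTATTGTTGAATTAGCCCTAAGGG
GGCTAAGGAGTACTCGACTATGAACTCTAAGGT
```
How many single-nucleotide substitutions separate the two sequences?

Comparing position by position, 12 sites differ: 1 (T/G), 10 (C/G), 13 (T/C), 15 (G/C), 16 (T/G), 17 (T/A), 18 (G/C), 19 (A/T), 22 (T/G), 24 (G/A), 26 (C/T), 33 (G/T).

12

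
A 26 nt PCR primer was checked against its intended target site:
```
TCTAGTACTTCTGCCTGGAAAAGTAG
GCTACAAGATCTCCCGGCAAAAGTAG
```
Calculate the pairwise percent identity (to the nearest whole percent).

8 positions differ (1, 5, 6, 8, 9, 13, 16, 18), so 18 of 26 match: 18/26 = 69.23%.

69%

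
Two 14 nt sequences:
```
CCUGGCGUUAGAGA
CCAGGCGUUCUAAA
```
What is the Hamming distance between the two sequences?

Comparing position by position, 4 positions differ: 3 (U/A), 10 (A/C), 11 (G/U), 13 (G/A).

4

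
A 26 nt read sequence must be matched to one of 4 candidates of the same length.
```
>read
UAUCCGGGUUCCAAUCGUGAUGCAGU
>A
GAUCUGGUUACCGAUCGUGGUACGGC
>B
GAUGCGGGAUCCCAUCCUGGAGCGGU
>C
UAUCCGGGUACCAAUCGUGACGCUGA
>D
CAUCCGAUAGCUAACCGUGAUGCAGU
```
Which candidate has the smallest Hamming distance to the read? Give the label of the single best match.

C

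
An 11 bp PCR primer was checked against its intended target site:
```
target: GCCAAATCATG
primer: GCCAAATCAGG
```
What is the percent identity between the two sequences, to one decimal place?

Mismatch at position 10 (1-based): 1 of 11.
Identical positions: 10/11 = 90.91% → 90.9%.

90.9%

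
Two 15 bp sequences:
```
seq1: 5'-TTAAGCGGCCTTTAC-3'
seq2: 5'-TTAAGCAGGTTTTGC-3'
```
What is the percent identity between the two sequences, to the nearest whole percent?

73%

4 positions differ (7, 9, 10, 14), so 11 of 15 match: 11/15 = 73.33%.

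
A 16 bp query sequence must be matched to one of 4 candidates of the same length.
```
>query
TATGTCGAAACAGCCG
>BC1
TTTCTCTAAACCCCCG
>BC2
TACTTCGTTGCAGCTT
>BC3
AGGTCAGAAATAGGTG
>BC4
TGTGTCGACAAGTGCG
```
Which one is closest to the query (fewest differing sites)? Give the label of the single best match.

BC1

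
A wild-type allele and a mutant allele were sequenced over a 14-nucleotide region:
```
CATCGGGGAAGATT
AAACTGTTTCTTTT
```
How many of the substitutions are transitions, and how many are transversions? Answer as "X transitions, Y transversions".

Mismatches (1-based):
position 1: C→A (pyrimidine→purine, transversion)
position 3: T→A (pyrimidine→purine, transversion)
position 5: G→T (purine→pyrimidine, transversion)
position 7: G→T (purine→pyrimidine, transversion)
position 8: G→T (purine→pyrimidine, transversion)
position 9: A→T (purine→pyrimidine, transversion)
position 10: A→C (purine→pyrimidine, transversion)
position 11: G→T (purine→pyrimidine, transversion)
position 12: A→T (purine→pyrimidine, transversion)

0 transitions, 9 transversions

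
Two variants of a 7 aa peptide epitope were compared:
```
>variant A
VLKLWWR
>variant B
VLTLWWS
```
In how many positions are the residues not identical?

Comparing position by position, 2 positions differ: 3 (K/T), 7 (R/S).

2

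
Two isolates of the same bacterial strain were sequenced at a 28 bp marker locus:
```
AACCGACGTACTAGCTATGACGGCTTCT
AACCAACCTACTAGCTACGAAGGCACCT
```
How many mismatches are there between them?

6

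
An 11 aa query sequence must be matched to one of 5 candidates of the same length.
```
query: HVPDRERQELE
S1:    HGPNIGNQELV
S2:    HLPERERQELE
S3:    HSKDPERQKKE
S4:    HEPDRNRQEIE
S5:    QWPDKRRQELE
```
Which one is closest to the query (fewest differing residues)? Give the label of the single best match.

Hamming distances to query — S1: 6; S2: 2; S3: 5; S4: 3; S5: 4.
Smallest is S2 with 2 mismatches.

S2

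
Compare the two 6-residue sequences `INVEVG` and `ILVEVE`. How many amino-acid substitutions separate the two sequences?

Mismatches (1-based): position 2: N→L; position 6: G→E.

2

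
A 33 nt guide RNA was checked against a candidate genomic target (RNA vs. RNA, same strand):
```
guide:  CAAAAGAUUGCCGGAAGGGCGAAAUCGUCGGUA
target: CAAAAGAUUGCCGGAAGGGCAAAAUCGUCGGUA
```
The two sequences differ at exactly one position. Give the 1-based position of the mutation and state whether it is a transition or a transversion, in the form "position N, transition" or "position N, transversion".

Position 21 changes G→A. G is a purine and A is a purine, so this is a transition.

position 21, transition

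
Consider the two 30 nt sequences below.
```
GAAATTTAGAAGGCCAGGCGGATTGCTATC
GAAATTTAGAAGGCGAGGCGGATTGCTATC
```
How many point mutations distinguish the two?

1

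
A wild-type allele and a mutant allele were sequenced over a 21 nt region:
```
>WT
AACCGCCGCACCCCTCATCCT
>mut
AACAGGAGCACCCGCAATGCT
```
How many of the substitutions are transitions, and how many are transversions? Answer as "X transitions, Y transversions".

1 transition, 6 transversions

Mismatches (1-based):
position 4: C→A (pyrimidine→purine, transversion)
position 6: C→G (pyrimidine→purine, transversion)
position 7: C→A (pyrimidine→purine, transversion)
position 14: C→G (pyrimidine→purine, transversion)
position 15: T→C (pyrimidine→pyrimidine, transition)
position 16: C→A (pyrimidine→purine, transversion)
position 19: C→G (pyrimidine→purine, transversion)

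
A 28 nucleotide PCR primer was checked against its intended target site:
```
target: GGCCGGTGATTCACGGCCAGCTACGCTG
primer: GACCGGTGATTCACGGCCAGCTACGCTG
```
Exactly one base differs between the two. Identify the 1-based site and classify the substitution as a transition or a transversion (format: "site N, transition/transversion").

site 2, transition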